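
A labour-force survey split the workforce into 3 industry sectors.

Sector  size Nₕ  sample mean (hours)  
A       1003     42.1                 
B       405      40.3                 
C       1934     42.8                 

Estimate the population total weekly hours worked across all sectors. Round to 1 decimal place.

141323.0

Population total = Σ Nₕ·x̄ₕ (each stratum's size times its mean).
1003·42.1 + 405·40.3 + 1934·42.8 = 42226.3 + 16321.5 + 82775.2 = 141323.0.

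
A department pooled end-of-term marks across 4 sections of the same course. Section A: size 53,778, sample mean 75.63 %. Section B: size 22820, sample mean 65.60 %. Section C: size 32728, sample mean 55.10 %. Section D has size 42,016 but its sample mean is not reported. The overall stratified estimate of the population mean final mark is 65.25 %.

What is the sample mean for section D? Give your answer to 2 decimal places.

N = 53778 + 22820 + 32728 + 42016 = 151342.
Overall total = μ·N = 65.25·151342 = 9875065.5.
Subtract the known strata: 53778·75.63 + 22820·65.60 + 32728·55.10 = 7367534.94.
Remaining total for section D: 9875065.5 − 7367534.94 = 2507530.56.
Divide by its size: 2507530.56 / 42016 = 59.6804... → 59.68.

59.68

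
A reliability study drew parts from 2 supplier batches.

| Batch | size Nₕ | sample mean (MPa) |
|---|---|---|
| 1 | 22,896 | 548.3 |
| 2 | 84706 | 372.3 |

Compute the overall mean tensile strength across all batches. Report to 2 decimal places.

409.75

N = 107602; weights Wₕ = Nₕ/N = (0.2128, 0.7872).
x̄_st = Σ Wₕ·x̄ₕ = 0.2128·548.3 + 0.7872·372.3 ≈ 409.7500...
→ 409.75.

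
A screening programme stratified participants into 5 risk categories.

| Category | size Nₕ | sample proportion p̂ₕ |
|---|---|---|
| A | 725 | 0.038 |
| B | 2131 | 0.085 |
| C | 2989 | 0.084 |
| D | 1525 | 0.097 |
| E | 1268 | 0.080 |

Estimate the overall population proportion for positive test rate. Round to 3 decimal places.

Wₕ = Nₕ/N with N = 8638: 0.0839, 0.2467, 0.3460, 0.1765, 0.1468.
p̂_st = 0.0839·0.038 + 0.2467·0.085 + 0.3460·0.084 + 0.1765·0.097 + 0.1468·0.080 ≈ 0.08209... → 0.082.

0.082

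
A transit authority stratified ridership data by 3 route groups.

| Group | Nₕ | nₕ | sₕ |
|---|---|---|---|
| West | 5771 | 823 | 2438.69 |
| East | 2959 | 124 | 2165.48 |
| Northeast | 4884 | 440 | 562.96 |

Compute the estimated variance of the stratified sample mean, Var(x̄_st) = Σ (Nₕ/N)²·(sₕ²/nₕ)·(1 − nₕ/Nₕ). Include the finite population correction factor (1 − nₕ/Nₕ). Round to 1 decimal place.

2909.3

N = 13614; Wₕ = Nₕ/N.
group West: (5771/13614)²·2438.69²/823·(1 − 823/5771) = 1113.3267
group East: (2959/13614)²·2165.48²/124·(1 − 124/2959) = 1711.6431
group Northeast: (4884/13614)²·562.96²/440·(1 − 440/4884) = 84.3491
Sum = 2909.3189 → 2909.3.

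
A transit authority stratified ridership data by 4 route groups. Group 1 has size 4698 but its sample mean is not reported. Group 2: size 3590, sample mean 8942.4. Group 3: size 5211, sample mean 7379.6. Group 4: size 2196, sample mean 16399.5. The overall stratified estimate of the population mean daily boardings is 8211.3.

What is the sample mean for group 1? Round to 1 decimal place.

N = 4698 + 3590 + 5211 + 2196 = 15695.
Overall total = μ·N = 8211.3·15695 = 128876353.5.
Subtract the known strata: 3590·8942.4 + 5211·7379.6 + 2196·16399.5 = 106571613.6.
Remaining total for group 1: 128876353.5 − 106571613.6 = 22304739.9.
Divide by its size: 22304739.9 / 4698 = 4747.710... → 4747.7.

4747.7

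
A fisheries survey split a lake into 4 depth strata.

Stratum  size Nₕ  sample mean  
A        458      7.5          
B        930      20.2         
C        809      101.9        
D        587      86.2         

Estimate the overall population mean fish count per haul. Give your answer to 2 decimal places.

x̄_st = (Σ Nₕx̄ₕ) / (Σ Nₕ) = (458·7.5 + 930·20.2 + 809·101.9 + 587·86.2) / 2784
= 155257.5 / 2784 = 55.7678... → 55.77.

55.77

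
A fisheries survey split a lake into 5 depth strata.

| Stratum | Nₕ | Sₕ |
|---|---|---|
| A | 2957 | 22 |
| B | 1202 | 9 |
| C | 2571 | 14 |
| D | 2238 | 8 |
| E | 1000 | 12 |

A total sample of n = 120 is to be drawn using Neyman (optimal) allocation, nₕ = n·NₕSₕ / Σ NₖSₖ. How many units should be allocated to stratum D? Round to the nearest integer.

Σ NₕSₕ = 2957·22 + 1202·9 + 2571·14 + 2238·8 + 1000·12 = 141770.
Share for D: 17904/141770 = 0.12629.
n_D = 120 × 0.12629 = 15.155... → 15.

15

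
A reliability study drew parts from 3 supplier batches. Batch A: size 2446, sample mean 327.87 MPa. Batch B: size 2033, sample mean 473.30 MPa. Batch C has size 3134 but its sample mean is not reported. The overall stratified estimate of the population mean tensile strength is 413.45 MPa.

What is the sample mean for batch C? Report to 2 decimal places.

441.42

N = 2446 + 2033 + 3134 = 7613.
Overall total = μ·N = 413.45·7613 = 3147594.85.
Subtract the known strata: 2446·327.87 + 2033·473.30 = 1764188.92.
Remaining total for batch C: 3147594.85 − 1764188.92 = 1383405.93.
Divide by its size: 1383405.93 / 3134 = 441.4186... → 441.42.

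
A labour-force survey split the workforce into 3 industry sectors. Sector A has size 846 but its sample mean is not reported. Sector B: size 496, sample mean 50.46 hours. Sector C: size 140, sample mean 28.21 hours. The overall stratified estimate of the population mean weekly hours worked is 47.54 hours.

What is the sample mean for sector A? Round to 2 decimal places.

49.03

Σ Nₕx̄ₕ = N·μ, so 846·x̄_A = 1482·47.54 − (496·50.46 + 140·28.21).
= 70454.28 − 28977.56 = 41476.72.
x̄_A = 41476.72 / 846 = 49.0269... → 49.03.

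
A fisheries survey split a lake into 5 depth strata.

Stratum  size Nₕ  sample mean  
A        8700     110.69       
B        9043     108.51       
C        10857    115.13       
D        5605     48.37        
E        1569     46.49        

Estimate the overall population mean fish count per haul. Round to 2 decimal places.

98.91

N = 8700 + 9043 + 10857 + 5605 + 1569 = 35774.
Weight each subgroup mean by Nₕ/N and sum.
Σ Nₕx̄ₕ = 8700·110.69 + 9043·108.51 + 10857·115.13 + 5605·48.37 + 1569·46.49 = 963003 + 981255.93 + 1249966.41 + 271113.85 + 72942.81 = 3538282.
Divide by N: 3538282 / 35774 = 98.9065... → 98.91.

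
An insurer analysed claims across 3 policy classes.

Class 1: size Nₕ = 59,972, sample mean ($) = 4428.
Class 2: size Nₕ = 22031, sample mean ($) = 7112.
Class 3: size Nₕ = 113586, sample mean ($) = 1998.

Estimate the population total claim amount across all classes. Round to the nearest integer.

Population total = Σ Nₕ·x̄ₕ (each stratum's size times its mean).
59972·4428 + 22031·7112 + 113586·1998 = 265556016 + 156684472 + 226944828 = 649185316.

649185316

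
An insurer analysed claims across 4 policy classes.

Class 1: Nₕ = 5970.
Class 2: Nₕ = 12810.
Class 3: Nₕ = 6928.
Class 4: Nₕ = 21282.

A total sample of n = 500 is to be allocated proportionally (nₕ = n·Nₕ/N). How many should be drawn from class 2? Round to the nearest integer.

136

Share of class 2 = 12810/46990 = 0.27261.
Allocate 500 × 0.27261 = 136.306... → 136.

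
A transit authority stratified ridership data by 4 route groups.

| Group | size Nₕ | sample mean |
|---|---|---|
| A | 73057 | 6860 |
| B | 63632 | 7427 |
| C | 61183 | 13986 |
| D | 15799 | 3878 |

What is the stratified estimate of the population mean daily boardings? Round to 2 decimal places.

8848.84

N = 73057 + 63632 + 61183 + 15799 = 213671.
Overall mean = Σ (Nₕ/N)·x̄ₕ — weight by population share, not a simple average.
Σ Nₕx̄ₕ = 73057·6860 + 63632·7427 + 61183·13986 + 15799·3878 = 501171020 + 472594864 + 855705438 + 61268522 = 1890739844.
Divide by N: 1890739844 / 213671 = 8848.8370... → 8848.84.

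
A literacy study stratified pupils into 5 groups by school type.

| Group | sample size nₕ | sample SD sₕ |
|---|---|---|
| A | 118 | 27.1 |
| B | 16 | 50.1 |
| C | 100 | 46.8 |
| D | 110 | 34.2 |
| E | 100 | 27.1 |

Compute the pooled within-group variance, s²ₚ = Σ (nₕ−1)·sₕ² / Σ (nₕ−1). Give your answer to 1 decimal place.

1231.5

Degrees of freedom: 117 + 15 + 99 + 109 + 99 = 439.
Σ(nₕ−1)sₕ² = 117·734.41 + 15·2510.01 + 99·2190.24 + 109·1169.64 + 99·734.41 = 540607.23.
s²ₚ = 540607.23 / 439 = 1231.452... → 1231.5.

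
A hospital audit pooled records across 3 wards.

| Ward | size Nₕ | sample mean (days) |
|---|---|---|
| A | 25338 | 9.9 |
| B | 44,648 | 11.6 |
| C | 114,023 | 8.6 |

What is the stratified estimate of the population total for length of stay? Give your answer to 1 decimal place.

1749360.8

Estimate total by summing Nₕ·x̄ₕ over strata.
25338·9.9 + 44648·11.6 + 114023·8.6 = 250846.2 + 517916.8 + 980597.8 = 1749360.8.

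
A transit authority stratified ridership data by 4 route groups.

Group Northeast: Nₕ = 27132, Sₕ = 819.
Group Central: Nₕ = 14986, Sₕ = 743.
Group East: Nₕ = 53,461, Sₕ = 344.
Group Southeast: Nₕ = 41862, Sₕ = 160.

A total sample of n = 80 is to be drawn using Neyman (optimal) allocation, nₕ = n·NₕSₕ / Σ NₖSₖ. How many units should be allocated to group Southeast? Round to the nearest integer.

Σ NₕSₕ = 27132·819 + 14986·743 + 53461·344 + 41862·160 = 58444210.
Share for Southeast: 6697920/58444210 = 0.11460.
n_Southeast = 80 × 0.11460 = 9.168... → 9.

9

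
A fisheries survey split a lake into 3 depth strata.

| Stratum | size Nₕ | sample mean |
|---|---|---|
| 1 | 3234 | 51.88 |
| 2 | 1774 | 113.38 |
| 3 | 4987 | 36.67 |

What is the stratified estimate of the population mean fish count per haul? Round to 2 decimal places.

x̄_st = (Σ Nₕx̄ₕ) / (Σ Nₕ) = (3234·51.88 + 1774·113.38 + 4987·36.67) / 9995
= 551789.33 / 9995 = 55.2065... → 55.21.

55.21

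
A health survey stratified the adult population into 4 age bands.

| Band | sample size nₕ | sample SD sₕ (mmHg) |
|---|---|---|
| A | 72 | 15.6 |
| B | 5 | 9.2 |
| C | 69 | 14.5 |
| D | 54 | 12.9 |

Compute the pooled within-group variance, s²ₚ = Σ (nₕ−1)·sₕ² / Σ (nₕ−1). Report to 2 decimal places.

A: (72−1)·15.6² = 71·243.36 = 17278.56
B: (5−1)·9.2² = 4·84.64 = 338.56
C: (69−1)·14.5² = 68·210.25 = 14297
D: (54−1)·12.9² = 53·166.41 = 8819.73
Numerator = 40733.85; denominator = Σ(nₕ−1) = 196.
s²ₚ = 40733.85/196 = 207.8258... → 207.83.

207.83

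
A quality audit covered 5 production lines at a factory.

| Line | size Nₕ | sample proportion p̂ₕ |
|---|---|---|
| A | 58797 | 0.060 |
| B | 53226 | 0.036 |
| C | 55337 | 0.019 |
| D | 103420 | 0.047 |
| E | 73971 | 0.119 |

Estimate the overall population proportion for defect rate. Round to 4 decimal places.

Wₕ = Nₕ/N with N = 344751: 0.1705, 0.1544, 0.1605, 0.3000, 0.2146.
p̂_st = 0.1705·0.060 + 0.1544·0.036 + 0.1605·0.019 + 0.3000·0.047 + 0.2146·0.119 ≈ 0.058473... → 0.0585.

0.0585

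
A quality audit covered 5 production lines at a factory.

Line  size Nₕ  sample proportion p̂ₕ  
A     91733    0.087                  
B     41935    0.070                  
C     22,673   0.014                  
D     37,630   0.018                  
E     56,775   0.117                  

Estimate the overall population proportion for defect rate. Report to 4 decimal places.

0.0740

Wₕ = Nₕ/N with N = 250746: 0.3658, 0.1672, 0.0904, 0.1501, 0.2264.
p̂_st = 0.3658·0.087 + 0.1672·0.070 + 0.0904·0.014 + 0.1501·0.018 + 0.2264·0.117 ≈ 0.073994... → 0.0740.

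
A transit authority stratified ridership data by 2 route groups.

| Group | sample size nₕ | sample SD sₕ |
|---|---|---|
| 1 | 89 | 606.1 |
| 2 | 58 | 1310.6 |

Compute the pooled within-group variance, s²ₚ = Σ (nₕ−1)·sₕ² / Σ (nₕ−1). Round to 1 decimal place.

1: (89−1)·606.1² = 88·367357.21 = 32327434.48
2: (58−1)·1310.6² = 57·1717672.36 = 97907324.52
Numerator = 130234759; denominator = Σ(nₕ−1) = 145.
s²ₚ = 130234759/145 = 898170.752... → 898170.8.

898170.8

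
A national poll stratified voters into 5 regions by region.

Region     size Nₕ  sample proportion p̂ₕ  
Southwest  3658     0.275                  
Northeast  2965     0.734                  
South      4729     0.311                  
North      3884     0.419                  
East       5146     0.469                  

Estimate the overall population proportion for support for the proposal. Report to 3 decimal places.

0.427

N = 3658 + 2965 + 4729 + 3884 + 5146 = 20382.
Overall proportion = Σ (Nₕ/N)·p̂ₕ.
Σ Nₕp̂ₕ = 1005.95 + 2176.31 + 1470.719 + 1627.396 + 2413.474 = 8693.849.
8693.849 / 20382 = 0.42655... → 0.427.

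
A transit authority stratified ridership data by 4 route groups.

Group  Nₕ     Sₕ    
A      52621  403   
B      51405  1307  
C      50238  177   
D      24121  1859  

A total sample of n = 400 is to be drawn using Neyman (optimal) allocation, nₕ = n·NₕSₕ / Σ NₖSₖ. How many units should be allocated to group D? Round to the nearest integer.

Σ NₕSₕ = 52621·403 + 51405·1307 + 50238·177 + 24121·1859 = 142125663.
Share for D: 44840939/142125663 = 0.31550.
n_D = 400 × 0.31550 = 126.201... → 126.

126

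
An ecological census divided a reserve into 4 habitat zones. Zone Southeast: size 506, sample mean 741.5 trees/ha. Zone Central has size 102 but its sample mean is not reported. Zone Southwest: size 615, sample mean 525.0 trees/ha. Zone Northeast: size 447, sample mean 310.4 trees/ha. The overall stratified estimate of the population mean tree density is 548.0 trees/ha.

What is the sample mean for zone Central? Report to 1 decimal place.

768.0

Σ Nₕx̄ₕ = N·μ, so 102·x̄_Central = 1670·548.0 − (506·741.5 + 615·525.0 + 447·310.4).
= 915160 − 836822.8 = 78337.2.
x̄_Central = 78337.2 / 102 = 768.012... → 768.0.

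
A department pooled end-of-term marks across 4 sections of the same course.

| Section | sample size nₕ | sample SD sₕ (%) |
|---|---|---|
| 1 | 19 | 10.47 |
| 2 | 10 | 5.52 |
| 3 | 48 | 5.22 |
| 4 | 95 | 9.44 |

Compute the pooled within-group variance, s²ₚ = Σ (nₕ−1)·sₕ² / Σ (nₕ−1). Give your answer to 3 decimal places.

70.862

Degrees of freedom: 18 + 9 + 47 + 94 = 168.
Σ(nₕ−1)sₕ² = 18·109.6209 + 9·30.4704 + 47·27.2484 + 94·89.1136 = 11904.763.
s²ₚ = 11904.763 / 168 = 70.86168... → 70.862.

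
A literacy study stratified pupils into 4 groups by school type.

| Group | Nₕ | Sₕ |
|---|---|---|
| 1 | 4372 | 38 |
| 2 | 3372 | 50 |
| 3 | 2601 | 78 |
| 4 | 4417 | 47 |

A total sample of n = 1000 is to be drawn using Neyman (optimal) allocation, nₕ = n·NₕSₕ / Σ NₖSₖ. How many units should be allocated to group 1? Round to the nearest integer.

Σ NₕSₕ = 4372·38 + 3372·50 + 2601·78 + 4417·47 = 745213.
Share for 1: 166136/745213 = 0.22294.
n_1 = 1000 × 0.22294 = 222.938... → 223.

223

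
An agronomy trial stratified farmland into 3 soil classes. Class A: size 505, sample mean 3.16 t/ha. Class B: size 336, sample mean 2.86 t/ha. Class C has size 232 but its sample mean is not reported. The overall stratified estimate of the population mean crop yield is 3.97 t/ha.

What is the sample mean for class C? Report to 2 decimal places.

7.34

Σ Nₕx̄ₕ = N·μ, so 232·x̄_C = 1073·3.97 − (505·3.16 + 336·2.86).
= 4259.81 − 2556.76 = 1703.05.
x̄_C = 1703.05 / 232 = 7.3407... → 7.34.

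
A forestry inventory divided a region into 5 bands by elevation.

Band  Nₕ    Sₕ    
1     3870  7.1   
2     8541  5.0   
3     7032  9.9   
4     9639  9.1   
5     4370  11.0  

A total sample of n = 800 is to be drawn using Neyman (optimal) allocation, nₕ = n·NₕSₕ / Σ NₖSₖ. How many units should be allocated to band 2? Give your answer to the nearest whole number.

124

1: NₕSₕ = 3870·7.1 = 27477
2: NₕSₕ = 8541·5.0 = 42705
3: NₕSₕ = 7032·9.9 = 69616.8
4: NₕSₕ = 9639·9.1 = 87714.9
5: NₕSₕ = 4370·11.0 = 48070
Σ NₕSₕ = 275583.7.
n_2 = 800·42705/275583.7 = 123.970... → 124.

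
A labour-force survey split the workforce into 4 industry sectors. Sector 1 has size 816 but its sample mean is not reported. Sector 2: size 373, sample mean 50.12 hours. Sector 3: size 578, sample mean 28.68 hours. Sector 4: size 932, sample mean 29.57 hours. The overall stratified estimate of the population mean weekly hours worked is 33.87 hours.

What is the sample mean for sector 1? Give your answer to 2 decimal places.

Σ Nₕx̄ₕ = N·μ, so 816·x̄_1 = 2699·33.87 − (373·50.12 + 578·28.68 + 932·29.57).
= 91415.13 − 62831.04 = 28584.09.
x̄_1 = 28584.09 / 816 = 35.0295... → 35.03.

35.03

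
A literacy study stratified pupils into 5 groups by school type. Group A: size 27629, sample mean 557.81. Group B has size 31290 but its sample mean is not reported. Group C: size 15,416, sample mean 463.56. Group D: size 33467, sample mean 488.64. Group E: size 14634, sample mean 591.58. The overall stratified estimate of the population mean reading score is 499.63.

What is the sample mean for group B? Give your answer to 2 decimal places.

Σ Nₕx̄ₕ = N·μ, so 31290·x̄_B = 122436·499.63 − (27629·557.81 + 15416·463.56 + 33467·488.64 + 14634·591.58).
= 61172698.68 − 47568470.05 = 13604228.63.
x̄_B = 13604228.63 / 31290 = 434.7788... → 434.78.

434.78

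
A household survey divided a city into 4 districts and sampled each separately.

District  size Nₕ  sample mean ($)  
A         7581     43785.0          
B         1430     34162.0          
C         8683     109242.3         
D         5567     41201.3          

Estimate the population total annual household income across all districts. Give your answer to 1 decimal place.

1558704273.0

Estimate total by summing Nₕ·x̄ₕ over strata.
7581·43785.0 + 1430·34162.0 + 8683·109242.3 + 5567·41201.3 = 331934085 + 48851660 + 948550890.9 + 229367637.1 = 1558704273.0.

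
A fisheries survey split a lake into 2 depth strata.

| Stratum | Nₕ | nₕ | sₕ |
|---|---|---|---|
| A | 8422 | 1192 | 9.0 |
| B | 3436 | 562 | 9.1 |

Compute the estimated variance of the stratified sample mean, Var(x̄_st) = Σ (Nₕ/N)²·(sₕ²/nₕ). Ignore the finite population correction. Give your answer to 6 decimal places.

0.046650

N = 11858. Term for each stratum: Wₕ²sₕ²/nₕ.
Var(x̄_st) = 0.034278069 + 0.012371714 = 0.046649783 → 0.046650.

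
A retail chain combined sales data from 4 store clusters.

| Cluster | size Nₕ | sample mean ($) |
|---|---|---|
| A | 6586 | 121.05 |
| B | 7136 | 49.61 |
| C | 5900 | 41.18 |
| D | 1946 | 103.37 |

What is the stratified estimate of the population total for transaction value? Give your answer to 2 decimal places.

A: 6586·121.05 = 797235.3
B: 7136·49.61 = 354016.96
C: 5900·41.18 = 242962
D: 1946·103.37 = 201158.02
τ̂ = Σ Nₕx̄ₕ = 1595372.28.

1595372.28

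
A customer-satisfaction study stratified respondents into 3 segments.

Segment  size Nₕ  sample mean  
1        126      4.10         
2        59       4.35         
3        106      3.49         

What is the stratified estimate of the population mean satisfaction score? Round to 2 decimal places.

3.93

N = 126 + 59 + 106 = 291.
Weight each subgroup mean by Nₕ/N and sum.
Σ Nₕx̄ₕ = 126·4.10 + 59·4.35 + 106·3.49 = 516.6 + 256.65 + 369.94 = 1143.19.
Divide by N: 1143.19 / 291 = 3.9285... → 3.93.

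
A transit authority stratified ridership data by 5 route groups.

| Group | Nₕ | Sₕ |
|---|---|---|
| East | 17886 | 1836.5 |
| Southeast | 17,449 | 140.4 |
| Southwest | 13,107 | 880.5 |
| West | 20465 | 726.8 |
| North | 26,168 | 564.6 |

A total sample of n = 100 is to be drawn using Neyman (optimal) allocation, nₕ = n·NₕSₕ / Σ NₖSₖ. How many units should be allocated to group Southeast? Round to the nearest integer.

East: NₕSₕ = 17886·1836.5 = 32847639
Southeast: NₕSₕ = 17449·140.4 = 2449839.6
Southwest: NₕSₕ = 13107·880.5 = 11540713.5
West: NₕSₕ = 20465·726.8 = 14873962
North: NₕSₕ = 26168·564.6 = 14774452.8
Σ NₕSₕ = 76486606.9.
n_Southeast = 100·2449839.6/76486606.9 = 3.203... → 3.

3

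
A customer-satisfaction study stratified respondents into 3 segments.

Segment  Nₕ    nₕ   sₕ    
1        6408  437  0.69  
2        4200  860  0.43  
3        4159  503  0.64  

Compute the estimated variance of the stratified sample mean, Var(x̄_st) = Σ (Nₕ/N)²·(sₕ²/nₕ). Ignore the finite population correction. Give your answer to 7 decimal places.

N = 14767; Wₕ = Nₕ/N.
segment 1: (6408/14767)²·0.69²/437 = 0.0002051527
segment 2: (4200/14767)²·0.43²/860 = 0.0000173921
segment 3: (4159/14767)²·0.64²/503 = 0.0000645930
Sum = 0.0002871378 → 0.0002871.

0.0002871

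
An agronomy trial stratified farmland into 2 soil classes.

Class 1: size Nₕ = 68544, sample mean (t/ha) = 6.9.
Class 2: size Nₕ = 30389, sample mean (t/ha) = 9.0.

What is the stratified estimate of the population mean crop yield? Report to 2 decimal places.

N = 98933; weights Wₕ = Nₕ/N = (0.6928, 0.3072).
x̄_st = Σ Wₕ·x̄ₕ = 0.6928·6.9 + 0.3072·9.0 ≈ 7.5451...
→ 7.55.

7.55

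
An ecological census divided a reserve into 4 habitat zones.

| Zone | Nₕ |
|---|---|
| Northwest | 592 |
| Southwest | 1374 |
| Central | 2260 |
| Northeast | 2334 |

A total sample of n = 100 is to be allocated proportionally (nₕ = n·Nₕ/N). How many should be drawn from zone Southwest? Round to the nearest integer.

21

N = 592 + 1374 + 2260 + 2334 = 6560.
n_Southwest = 100·1374/6560 = 20.945... → 21.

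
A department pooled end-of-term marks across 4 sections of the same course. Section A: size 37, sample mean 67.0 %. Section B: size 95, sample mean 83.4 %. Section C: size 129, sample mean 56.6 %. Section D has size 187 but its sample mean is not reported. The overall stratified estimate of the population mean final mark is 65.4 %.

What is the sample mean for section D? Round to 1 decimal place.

N = 37 + 95 + 129 + 187 = 448.
Overall total = μ·N = 65.4·448 = 29299.2.
Subtract the known strata: 37·67.0 + 95·83.4 + 129·56.6 = 17703.4.
Remaining total for section D: 29299.2 − 17703.4 = 11595.8.
Divide by its size: 11595.8 / 187 = 62.010... → 62.0.

62.0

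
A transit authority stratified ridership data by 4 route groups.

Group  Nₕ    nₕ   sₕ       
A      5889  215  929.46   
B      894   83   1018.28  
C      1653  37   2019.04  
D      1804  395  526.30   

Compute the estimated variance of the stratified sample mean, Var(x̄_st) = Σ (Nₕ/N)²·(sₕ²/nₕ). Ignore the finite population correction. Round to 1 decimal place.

4316.9

N = 10240; Wₕ = Nₕ/N.
group A: (5889/10240)²·929.46²/215 = 1328.9424
group B: (894/10240)²·1018.28²/83 = 95.2207
group C: (1653/10240)²·2019.04²/37 = 2871.0048
group D: (1804/10240)²·526.30²/395 = 21.7642
Sum = 4316.9321 → 4316.9.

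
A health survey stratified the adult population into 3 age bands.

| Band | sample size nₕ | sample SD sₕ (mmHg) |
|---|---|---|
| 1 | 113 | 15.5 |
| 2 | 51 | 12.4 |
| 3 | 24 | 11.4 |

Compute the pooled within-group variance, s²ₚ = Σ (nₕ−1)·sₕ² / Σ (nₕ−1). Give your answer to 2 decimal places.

1: (113−1)·15.5² = 112·240.25 = 26908
2: (51−1)·12.4² = 50·153.76 = 7688
3: (24−1)·11.4² = 23·129.96 = 2989.08
Numerator = 37585.08; denominator = Σ(nₕ−1) = 185.
s²ₚ = 37585.08/185 = 203.1626... → 203.16.

203.16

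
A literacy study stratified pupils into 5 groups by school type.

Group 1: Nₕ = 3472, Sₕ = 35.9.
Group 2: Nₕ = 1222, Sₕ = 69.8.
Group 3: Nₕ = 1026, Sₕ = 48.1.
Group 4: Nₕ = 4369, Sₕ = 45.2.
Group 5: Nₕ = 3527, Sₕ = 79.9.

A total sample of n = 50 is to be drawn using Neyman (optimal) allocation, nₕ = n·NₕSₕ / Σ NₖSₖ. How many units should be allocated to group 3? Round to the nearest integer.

3

1: NₕSₕ = 3472·35.9 = 124644.8
2: NₕSₕ = 1222·69.8 = 85295.6
3: NₕSₕ = 1026·48.1 = 49350.6
4: NₕSₕ = 4369·45.2 = 197478.8
5: NₕSₕ = 3527·79.9 = 281807.3
Σ NₕSₕ = 738577.1.
n_3 = 50·49350.6/738577.1 = 3.341... → 3.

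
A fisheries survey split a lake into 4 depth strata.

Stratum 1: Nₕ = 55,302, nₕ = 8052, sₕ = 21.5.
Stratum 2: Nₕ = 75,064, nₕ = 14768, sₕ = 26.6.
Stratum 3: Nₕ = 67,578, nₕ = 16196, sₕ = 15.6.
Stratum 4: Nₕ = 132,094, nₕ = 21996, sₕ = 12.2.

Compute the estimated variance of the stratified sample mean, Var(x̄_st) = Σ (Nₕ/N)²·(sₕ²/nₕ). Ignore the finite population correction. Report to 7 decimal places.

N = 330038; Wₕ = Nₕ/N.
stratum 1: (55302/330038)²·21.5²/8052 = 0.0016118586
stratum 2: (75064/330038)²·26.6²/14768 = 0.0024784325
stratum 3: (67578/330038)²·15.6²/16196 = 0.0006299763
stratum 4: (132094/330038)²·12.2²/21996 = 0.0010839625
Sum = 0.0058042299 → 0.0058042.

0.0058042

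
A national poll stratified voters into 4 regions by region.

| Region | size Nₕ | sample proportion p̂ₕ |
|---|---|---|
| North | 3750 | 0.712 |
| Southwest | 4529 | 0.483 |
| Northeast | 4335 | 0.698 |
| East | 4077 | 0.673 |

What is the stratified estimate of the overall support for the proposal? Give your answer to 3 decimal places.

0.637

N = 3750 + 4529 + 4335 + 4077 = 16691.
Overall proportion = Σ (Nₕ/N)·p̂ₕ.
Σ Nₕp̂ₕ = 2670 + 2187.507 + 3025.83 + 2743.821 = 10627.158.
10627.158 / 16691 = 0.63670... → 0.637.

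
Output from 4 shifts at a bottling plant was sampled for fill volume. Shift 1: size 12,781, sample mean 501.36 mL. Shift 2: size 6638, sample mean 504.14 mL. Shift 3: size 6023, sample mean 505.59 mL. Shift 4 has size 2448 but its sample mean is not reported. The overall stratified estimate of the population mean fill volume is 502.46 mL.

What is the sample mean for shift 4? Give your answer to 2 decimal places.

Σ Nₕx̄ₕ = N·μ, so 2448·x̄_4 = 27890·502.46 − (12781·501.36 + 6638·504.14 + 6023·505.59).
= 14013609.4 − 12799532.05 = 1214077.35.
x̄_4 = 1214077.35 / 2448 = 495.9466... → 495.95.

495.95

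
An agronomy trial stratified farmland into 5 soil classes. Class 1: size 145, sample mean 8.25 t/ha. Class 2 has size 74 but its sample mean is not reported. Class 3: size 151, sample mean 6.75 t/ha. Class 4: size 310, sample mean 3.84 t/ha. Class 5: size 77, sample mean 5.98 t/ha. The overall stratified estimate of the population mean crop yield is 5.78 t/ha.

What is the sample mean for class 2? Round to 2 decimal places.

6.88

N = 145 + 74 + 151 + 310 + 77 = 757.
Overall total = μ·N = 5.78·757 = 4375.46.
Subtract the known strata: 145·8.25 + 151·6.75 + 310·3.84 + 77·5.98 = 3866.36.
Remaining total for class 2: 4375.46 − 3866.36 = 509.1.
Divide by its size: 509.1 / 74 = 6.8797... → 6.88.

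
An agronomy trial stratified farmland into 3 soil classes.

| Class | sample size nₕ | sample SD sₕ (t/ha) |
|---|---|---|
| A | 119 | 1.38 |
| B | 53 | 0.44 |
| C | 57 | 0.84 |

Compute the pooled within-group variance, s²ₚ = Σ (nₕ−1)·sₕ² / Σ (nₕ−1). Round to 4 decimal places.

1.2137

Degrees of freedom: 118 + 52 + 56 = 226.
Σ(nₕ−1)sₕ² = 118·1.9044 + 52·0.1936 + 56·0.7056 = 274.3.
s²ₚ = 274.3 / 226 = 1.213717... → 1.2137.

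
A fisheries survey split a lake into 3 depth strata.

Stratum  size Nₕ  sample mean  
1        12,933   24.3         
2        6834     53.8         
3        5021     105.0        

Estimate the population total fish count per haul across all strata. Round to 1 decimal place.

1209146.1

1: 12933·24.3 = 314271.9
2: 6834·53.8 = 367669.2
3: 5021·105.0 = 527205
τ̂ = Σ Nₕx̄ₕ = 1209146.1.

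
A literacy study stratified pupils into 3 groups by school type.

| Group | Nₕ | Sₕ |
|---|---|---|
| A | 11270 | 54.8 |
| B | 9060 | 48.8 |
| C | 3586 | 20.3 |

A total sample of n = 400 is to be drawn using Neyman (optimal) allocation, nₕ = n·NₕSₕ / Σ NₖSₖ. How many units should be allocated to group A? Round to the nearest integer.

A: NₕSₕ = 11270·54.8 = 617596
B: NₕSₕ = 9060·48.8 = 442128
C: NₕSₕ = 3586·20.3 = 72795.8
Σ NₕSₕ = 1132519.8.
n_A = 400·617596/1132519.8 = 218.132... → 218.

218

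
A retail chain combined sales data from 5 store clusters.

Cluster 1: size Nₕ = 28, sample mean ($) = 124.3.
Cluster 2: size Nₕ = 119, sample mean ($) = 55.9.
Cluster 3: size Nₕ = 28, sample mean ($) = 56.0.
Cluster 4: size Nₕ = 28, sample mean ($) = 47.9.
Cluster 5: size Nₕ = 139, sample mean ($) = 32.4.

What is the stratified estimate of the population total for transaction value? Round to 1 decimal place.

17545.3

1: 28·124.3 = 3480.4
2: 119·55.9 = 6652.1
3: 28·56.0 = 1568
4: 28·47.9 = 1341.2
5: 139·32.4 = 4503.6
τ̂ = Σ Nₕx̄ₕ = 17545.3.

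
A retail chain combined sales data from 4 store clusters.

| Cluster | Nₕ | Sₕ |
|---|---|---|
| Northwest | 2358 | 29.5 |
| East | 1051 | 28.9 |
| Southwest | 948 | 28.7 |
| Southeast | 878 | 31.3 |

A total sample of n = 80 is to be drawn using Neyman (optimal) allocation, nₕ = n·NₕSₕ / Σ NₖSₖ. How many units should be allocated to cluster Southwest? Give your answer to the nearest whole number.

14

Σ NₕSₕ = 2358·29.5 + 1051·28.9 + 948·28.7 + 878·31.3 = 154623.9.
Share for Southwest: 27207.6/154623.9 = 0.17596.
n_Southwest = 80 × 0.17596 = 14.077... → 14.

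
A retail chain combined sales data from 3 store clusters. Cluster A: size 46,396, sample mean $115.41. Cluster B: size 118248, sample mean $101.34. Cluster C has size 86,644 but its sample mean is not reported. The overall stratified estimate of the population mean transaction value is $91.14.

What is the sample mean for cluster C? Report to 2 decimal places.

Σ Nₕx̄ₕ = N·μ, so 86644·x̄_C = 251288·91.14 − (46396·115.41 + 118248·101.34).
= 22902388.32 − 17337814.68 = 5564573.64.
x̄_C = 5564573.64 / 86644 = 64.2234... → 64.22.

64.22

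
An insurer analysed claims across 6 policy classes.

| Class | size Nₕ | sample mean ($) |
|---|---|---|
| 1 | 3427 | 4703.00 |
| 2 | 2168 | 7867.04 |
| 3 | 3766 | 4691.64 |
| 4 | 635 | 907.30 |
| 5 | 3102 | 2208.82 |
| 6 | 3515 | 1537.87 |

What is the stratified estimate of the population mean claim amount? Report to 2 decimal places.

x̄_st = (Σ Nₕx̄ₕ) / (Σ Nₕ) = (3427·4703.00 + 2168·7867.04 + 3766·4691.64 + 635·907.30 + 3102·2208.82 + 3515·1537.87) / 16613
= 63675148.15 / 16613 = 3832.8507... → 3832.85.

3832.85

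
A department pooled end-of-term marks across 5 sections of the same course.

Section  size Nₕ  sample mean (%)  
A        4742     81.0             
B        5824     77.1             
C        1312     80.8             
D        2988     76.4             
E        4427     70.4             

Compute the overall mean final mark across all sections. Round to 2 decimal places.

76.66

N = 19293; weights Wₕ = Nₕ/N = (0.2458, 0.3019, 0.0680, 0.1549, 0.2295).
x̄_st = Σ Wₕ·x̄ₕ = 0.2458·81.0 + 0.3019·77.1 + 0.0680·80.8 + 0.1549·76.4 + 0.2295·70.4 ≈ 76.6644...
→ 76.66.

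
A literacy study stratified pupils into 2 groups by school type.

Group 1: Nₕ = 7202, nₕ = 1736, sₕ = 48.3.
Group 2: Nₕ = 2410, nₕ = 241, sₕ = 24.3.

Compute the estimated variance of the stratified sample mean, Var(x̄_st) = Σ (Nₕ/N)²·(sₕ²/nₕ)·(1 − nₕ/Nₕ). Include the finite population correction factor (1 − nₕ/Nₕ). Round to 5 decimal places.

N = 9612; Wₕ = Nₕ/N.
group 1: (7202/9612)²·48.3²/1736·(1 − 1736/7202) = 0.57258473
group 2: (2410/9612)²·24.3²/241·(1 − 241/2410) = 0.13862596
Sum = 0.71121069 → 0.71121.

0.71121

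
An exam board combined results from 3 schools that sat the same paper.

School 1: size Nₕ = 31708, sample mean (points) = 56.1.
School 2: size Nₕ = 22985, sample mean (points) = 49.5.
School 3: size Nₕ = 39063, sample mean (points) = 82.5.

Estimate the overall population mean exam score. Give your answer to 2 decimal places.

x̄_st = (Σ Nₕx̄ₕ) / (Σ Nₕ) = (31708·56.1 + 22985·49.5 + 39063·82.5) / 93756
= 6139273.8 / 93756 = 65.4814... → 65.48.

65.48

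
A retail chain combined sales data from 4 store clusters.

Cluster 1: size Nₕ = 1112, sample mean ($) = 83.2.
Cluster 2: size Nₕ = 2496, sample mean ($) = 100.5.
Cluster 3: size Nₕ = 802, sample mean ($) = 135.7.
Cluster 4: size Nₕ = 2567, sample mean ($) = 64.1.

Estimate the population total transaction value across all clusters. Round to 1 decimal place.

1: 1112·83.2 = 92518.4
2: 2496·100.5 = 250848
3: 802·135.7 = 108831.4
4: 2567·64.1 = 164544.7
τ̂ = Σ Nₕx̄ₕ = 616742.5.

616742.5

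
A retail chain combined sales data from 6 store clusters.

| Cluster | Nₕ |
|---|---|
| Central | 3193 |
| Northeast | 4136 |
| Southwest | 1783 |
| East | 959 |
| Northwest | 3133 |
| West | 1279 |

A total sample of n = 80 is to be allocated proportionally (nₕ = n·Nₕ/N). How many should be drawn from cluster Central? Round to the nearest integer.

18

N = 3193 + 4136 + 1783 + 959 + 3133 + 1279 = 14483.
n_Central = 80·3193/14483 = 17.637... → 18.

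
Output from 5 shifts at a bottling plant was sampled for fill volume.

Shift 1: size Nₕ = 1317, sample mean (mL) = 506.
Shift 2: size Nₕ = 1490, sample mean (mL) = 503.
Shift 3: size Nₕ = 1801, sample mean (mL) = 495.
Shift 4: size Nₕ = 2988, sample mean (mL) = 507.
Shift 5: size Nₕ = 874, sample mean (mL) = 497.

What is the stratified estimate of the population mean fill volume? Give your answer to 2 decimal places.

502.56

N = 1317 + 1490 + 1801 + 2988 + 874 = 8470.
Weight each subgroup mean by Nₕ/N and sum.
Σ Nₕx̄ₕ = 1317·506 + 1490·503 + 1801·495 + 2988·507 + 874·497 = 666402 + 749470 + 891495 + 1514916 + 434378 = 4256661.
Divide by N: 4256661 / 8470 = 502.5574... → 502.56.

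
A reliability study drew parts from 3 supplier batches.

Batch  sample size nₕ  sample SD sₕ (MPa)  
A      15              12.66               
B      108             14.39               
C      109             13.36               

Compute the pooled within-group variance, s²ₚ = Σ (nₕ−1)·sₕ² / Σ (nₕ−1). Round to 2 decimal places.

190.73

Degrees of freedom: 14 + 107 + 108 = 229.
Σ(nₕ−1)sₕ² = 14·160.2756 + 107·207.0721 + 108·178.4896 = 43677.4499.
s²ₚ = 43677.4499 / 229 = 190.7312... → 190.73.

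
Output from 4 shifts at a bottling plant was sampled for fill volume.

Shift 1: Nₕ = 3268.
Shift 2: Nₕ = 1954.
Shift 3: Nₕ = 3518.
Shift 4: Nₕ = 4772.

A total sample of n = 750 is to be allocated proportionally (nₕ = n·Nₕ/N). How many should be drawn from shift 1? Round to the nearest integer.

Share of shift 1 = 3268/13512 = 0.24186.
Allocate 750 × 0.24186 = 181.394... → 181.

181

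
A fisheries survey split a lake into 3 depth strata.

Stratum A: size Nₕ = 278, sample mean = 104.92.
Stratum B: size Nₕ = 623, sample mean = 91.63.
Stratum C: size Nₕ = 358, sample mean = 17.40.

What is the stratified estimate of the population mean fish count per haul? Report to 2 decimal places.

N = 278 + 623 + 358 = 1259.
Overall mean = Σ (Nₕ/N)·x̄ₕ — weight by population share, not a simple average.
Σ Nₕx̄ₕ = 278·104.92 + 623·91.63 + 358·17.40 = 29167.76 + 57085.49 + 6229.2 = 92482.45.
Divide by N: 92482.45 / 1259 = 73.4571... → 73.46.

73.46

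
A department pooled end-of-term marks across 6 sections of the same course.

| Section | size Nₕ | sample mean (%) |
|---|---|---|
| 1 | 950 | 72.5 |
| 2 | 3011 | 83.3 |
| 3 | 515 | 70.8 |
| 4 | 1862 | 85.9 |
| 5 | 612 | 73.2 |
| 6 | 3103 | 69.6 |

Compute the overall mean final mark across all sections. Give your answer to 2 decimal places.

N = 10053; weights Wₕ = Nₕ/N = (0.0945, 0.2995, 0.0512, 0.1852, 0.0609, 0.3087).
x̄_st = Σ Wₕ·x̄ₕ = 0.0945·72.5 + 0.2995·83.3 + 0.0512·70.8 + 0.1852·85.9 + 0.0609·73.2 + 0.3087·69.6 ≈ 77.2771...
→ 77.28.

77.28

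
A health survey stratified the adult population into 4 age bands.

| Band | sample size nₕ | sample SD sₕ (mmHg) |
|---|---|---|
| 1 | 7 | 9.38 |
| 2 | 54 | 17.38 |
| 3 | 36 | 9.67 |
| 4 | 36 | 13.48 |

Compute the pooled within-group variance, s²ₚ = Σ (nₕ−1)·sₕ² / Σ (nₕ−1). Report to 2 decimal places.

202.87

1: (7−1)·9.38² = 6·87.9844 = 527.9064
2: (54−1)·17.38² = 53·302.0644 = 16009.4132
3: (36−1)·9.67² = 35·93.5089 = 3272.8115
4: (36−1)·13.48² = 35·181.7104 = 6359.864
Numerator = 26169.9951; denominator = Σ(nₕ−1) = 129.
s²ₚ = 26169.9951/129 = 202.8682... → 202.87.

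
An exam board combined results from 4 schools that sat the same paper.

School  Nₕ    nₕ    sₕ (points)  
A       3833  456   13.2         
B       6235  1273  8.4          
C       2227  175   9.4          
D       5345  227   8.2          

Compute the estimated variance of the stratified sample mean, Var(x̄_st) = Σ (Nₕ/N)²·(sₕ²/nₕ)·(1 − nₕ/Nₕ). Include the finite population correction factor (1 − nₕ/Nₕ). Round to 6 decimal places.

0.054862

N = 17640; Wₕ = Nₕ/N.
school A: (3833/17640)²·13.2²/456·(1 − 456/3833) = 0.015894825
school B: (6235/17640)²·8.4²/1273·(1 − 1273/6235) = 0.005510947
school C: (2227/17640)²·9.4²/175·(1 − 175/2227) = 0.007415118
school D: (5345/17640)²·8.2²/227·(1 − 227/5345) = 0.026040701
Sum = 0.054861591 → 0.054862.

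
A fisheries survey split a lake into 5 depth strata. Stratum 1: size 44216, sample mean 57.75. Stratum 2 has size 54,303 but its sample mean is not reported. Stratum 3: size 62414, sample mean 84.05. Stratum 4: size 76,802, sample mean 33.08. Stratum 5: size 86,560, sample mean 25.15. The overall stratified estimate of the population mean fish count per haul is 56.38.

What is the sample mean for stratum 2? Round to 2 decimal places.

Σ Nₕx̄ₕ = N·μ, so 54303·x̄_2 = 324295·56.38 − (44216·57.75 + 62414·84.05 + 76802·33.08 + 86560·25.15).
= 18283752.1 − 12516964.86 = 5766787.24.
x̄_2 = 5766787.24 / 54303 = 106.1965... → 106.20.

106.20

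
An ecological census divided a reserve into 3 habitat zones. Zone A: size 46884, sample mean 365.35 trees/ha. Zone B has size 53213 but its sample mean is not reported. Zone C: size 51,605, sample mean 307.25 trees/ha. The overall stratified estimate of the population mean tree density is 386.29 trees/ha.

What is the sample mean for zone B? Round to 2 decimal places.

481.39

Σ Nₕx̄ₕ = N·μ, so 53213·x̄_B = 151702·386.29 − (46884·365.35 + 51605·307.25).
= 58600965.58 − 32984705.65 = 25616259.93.
x̄_B = 25616259.93 / 53213 = 481.3910... → 481.39.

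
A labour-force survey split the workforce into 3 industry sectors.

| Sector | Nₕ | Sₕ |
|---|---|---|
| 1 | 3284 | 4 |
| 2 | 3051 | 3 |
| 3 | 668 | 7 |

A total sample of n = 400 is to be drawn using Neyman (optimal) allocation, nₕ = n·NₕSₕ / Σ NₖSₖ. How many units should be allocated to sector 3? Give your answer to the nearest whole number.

1: NₕSₕ = 3284·4 = 13136
2: NₕSₕ = 3051·3 = 9153
3: NₕSₕ = 668·7 = 4676
Σ NₕSₕ = 26965.
n_3 = 400·4676/26965 = 69.364... → 69.

69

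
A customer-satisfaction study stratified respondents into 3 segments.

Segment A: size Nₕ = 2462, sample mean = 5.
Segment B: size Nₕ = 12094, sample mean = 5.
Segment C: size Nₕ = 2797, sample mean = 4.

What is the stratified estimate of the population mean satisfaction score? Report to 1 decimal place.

4.8

x̄_st = (Σ Nₕx̄ₕ) / (Σ Nₕ) = (2462·5 + 12094·5 + 2797·4) / 17353
= 83968 / 17353 = 4.839... → 4.8.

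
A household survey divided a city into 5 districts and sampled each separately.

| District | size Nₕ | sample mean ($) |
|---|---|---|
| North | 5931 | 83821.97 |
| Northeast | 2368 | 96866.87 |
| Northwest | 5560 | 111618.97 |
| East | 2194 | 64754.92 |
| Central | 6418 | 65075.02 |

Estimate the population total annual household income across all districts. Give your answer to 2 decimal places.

North: 5931·83821.97 = 497148104.07
Northeast: 2368·96866.87 = 229380748.16
Northwest: 5560·111618.97 = 620601473.2
East: 2194·64754.92 = 142072294.48
Central: 6418·65075.02 = 417651478.36
τ̂ = Σ Nₕx̄ₕ = 1906854098.27.

1906854098.27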